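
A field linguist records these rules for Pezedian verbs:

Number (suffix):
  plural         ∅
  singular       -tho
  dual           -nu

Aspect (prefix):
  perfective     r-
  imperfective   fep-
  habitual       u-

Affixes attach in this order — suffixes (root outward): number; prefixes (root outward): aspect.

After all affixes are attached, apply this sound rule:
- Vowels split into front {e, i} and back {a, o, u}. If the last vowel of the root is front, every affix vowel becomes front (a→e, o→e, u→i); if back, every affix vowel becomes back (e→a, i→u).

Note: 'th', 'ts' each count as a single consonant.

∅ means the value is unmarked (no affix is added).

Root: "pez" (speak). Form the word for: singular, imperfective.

feppezthe

Attach number singular -tho → peztho.
Attach aspect imperfective fep- → feppeztho.
Apply vowel harmony: feppeztho → feppezthe.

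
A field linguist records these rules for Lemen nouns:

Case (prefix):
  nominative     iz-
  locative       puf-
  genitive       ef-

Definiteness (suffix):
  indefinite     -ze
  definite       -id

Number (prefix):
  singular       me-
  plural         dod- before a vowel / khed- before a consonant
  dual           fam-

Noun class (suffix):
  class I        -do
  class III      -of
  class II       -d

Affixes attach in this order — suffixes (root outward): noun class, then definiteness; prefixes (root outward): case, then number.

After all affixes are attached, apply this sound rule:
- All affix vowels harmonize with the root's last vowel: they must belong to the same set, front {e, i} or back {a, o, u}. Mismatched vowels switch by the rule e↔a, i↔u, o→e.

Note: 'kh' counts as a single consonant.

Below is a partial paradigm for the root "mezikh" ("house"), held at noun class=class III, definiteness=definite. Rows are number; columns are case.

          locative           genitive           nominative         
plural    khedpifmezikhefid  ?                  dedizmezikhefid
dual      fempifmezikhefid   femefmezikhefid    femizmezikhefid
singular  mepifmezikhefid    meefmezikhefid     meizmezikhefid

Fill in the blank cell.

Attach noun class class III -of → mezikhof.
Attach definiteness definite -id → mezikhofid.
Attach case genitive ef- → efmezikhofid.
Attach number plural dod- (before vowel 'e') → dodefmezikhofid.
Apply vowel harmony: dodefmezikhofid → dedefmezikhefid.

dedefmezikhefid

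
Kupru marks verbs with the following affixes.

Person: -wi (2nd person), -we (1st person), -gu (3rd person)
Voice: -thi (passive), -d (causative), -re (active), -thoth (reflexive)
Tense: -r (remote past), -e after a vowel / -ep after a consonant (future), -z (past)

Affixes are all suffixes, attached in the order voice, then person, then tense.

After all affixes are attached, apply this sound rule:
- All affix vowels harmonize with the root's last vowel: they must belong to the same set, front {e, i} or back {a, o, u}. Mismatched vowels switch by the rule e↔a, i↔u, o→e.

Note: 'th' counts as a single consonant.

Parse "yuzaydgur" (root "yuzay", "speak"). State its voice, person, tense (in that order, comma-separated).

causative, 3rd person, remote past

Segment: yuzay-d-gu-r.
voice: -d → causative.
person: -gu → 3rd person.
tense: -r → remote past.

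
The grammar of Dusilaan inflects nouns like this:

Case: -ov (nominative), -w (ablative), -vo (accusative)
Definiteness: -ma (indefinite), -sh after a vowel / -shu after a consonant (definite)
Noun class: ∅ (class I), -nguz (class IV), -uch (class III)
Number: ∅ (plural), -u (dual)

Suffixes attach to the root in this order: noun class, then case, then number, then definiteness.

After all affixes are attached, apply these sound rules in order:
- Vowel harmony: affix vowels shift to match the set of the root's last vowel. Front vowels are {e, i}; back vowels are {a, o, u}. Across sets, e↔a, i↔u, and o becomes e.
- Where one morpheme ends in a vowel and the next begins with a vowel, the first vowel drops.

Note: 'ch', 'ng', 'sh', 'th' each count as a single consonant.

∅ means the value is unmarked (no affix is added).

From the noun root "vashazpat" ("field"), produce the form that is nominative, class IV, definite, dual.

Attach noun class class IV -nguz → vashazpatnguz.
Attach case nominative -ov → vashazpatnguzov.
Attach number dual -u → vashazpatnguzovu.
Attach definiteness definite -sh (after vowel 'u') → vashazpatnguzovush.
Vowel harmony: no change.
Vowel deletion: no change.

vashazpatnguzovush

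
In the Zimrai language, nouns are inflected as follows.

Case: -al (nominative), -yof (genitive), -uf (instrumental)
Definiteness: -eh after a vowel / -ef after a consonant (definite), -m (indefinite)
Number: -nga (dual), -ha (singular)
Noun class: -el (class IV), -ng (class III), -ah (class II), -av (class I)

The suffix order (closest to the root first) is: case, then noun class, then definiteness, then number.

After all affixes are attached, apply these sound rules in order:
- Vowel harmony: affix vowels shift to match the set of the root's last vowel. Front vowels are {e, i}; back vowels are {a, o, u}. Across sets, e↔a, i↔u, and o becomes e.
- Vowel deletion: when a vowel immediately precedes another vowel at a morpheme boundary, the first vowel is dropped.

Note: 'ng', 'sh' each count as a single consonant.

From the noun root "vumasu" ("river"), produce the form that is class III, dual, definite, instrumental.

Attach case instrumental -uf → vumasuuf.
Attach noun class class III -ng → vumasuufng.
Attach definiteness definite -ef (after consonant 'ng') → vumasuufngef.
Attach number dual -nga → vumasuufngefnga.
Apply vowel harmony: vumasuufngefnga → vumasuufngafnga.
Apply vowel deletion: vumasuufngafnga → vumasufngafnga.

vumasufngafnga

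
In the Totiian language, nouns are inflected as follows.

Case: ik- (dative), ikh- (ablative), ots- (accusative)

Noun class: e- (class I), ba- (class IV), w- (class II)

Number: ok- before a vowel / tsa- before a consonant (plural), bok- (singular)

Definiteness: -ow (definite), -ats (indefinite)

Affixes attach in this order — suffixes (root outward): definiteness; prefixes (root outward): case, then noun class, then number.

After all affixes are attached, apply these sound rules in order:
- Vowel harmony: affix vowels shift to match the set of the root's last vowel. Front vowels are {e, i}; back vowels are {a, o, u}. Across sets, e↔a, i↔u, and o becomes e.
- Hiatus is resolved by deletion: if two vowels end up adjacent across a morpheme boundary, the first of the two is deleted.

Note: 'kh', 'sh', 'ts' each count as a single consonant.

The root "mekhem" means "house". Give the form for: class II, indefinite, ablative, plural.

Attach definiteness indefinite -ats → mekhemats.
Attach case ablative ikh- → ikhmekhemats.
Attach noun class class II w- → wikhmekhemats.
Attach number plural tsa- (before consonant 'w') → tsawikhmekhemats.
Apply vowel harmony: tsawikhmekhemats → tsewikhmekhemets.
Vowel deletion: no change.

tsewikhmekhemets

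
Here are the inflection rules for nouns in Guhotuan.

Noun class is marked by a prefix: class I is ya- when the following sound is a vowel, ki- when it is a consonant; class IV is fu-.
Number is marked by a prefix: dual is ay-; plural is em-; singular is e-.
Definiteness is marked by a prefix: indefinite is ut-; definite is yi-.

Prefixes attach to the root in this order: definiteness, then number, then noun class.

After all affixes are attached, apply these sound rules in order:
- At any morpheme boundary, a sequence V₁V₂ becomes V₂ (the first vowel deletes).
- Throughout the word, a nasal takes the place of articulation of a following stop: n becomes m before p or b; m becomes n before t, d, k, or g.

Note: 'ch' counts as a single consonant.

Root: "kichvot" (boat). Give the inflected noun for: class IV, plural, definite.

Attach definiteness definite yi- → yikichvot.
Attach number plural em- → emyikichvot.
Attach noun class class IV fu- → fuemyikichvot.
Apply vowel deletion: fuemyikichvot → femyikichvot.
Nasal assimilation: no change.

femyikichvot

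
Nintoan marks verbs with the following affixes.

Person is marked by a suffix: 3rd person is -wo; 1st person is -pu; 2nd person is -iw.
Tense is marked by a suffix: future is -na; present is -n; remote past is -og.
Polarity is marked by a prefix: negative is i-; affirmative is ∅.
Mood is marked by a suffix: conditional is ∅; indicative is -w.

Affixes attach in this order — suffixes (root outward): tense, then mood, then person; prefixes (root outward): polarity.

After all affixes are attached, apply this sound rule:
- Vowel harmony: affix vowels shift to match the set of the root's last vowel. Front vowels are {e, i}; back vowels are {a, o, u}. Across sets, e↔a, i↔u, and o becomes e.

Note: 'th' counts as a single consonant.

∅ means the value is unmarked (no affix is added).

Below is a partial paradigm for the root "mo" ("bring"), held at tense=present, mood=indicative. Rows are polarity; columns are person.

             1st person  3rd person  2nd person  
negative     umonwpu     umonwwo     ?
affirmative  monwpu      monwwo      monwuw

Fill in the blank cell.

Attach tense present -n → mon.
Attach polarity negative i- → imon.
Attach mood indicative -w → imonw.
Attach person 2nd person -iw → imonwiw.
Apply vowel harmony: imonwiw → umonwuw.

umonwuw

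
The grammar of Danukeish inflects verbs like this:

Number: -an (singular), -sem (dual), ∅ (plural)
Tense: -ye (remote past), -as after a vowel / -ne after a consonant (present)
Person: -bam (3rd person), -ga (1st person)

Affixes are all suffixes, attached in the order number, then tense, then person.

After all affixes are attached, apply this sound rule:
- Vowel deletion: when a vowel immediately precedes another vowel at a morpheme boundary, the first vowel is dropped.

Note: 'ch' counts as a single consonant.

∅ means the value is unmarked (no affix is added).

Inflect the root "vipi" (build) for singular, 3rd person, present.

vipannebam

Attach number singular -an → vipian.
Attach tense present -ne (after consonant 'n') → vipianne.
Attach person 3rd person -bam → vipiannebam.
Apply vowel deletion: vipiannebam → vipannebam.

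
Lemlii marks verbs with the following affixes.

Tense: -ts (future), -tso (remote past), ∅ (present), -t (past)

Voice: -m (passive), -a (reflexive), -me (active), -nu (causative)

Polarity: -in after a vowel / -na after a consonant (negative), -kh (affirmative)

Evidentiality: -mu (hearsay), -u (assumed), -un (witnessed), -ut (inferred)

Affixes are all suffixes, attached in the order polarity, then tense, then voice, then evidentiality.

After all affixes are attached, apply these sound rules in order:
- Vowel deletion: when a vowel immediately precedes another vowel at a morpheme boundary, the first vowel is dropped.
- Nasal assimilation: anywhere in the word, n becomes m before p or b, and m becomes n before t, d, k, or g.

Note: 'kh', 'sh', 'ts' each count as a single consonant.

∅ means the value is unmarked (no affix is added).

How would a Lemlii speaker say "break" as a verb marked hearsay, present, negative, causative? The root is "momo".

mominnumu

Attach polarity negative -in (after vowel 'o') → momoin.
tense = present: zero marking, form stays momoin.
Attach voice causative -nu → momoinnu.
Attach evidentiality hearsay -mu → momoinnumu.
Apply vowel deletion: momoinnumu → mominnumu.
Nasal assimilation: no change.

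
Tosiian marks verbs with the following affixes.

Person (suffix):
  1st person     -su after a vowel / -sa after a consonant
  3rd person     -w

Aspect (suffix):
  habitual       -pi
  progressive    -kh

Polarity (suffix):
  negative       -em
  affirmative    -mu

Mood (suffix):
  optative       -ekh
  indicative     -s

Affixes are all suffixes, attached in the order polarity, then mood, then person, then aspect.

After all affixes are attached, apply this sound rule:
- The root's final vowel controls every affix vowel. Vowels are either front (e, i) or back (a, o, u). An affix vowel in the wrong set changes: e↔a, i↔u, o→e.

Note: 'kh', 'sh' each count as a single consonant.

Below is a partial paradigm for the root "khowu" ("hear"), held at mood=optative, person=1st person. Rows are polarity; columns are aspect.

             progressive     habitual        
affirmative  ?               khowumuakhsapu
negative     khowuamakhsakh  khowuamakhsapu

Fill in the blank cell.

khowumuakhsakh

Attach polarity affirmative -mu → khowumu.
Attach mood optative -ekh → khowumuekh.
Attach person 1st person -sa (after consonant 'kh') → khowumuekhsa.
Attach aspect progressive -kh → khowumuekhsakh.
Apply vowel harmony: khowumuekhsakh → khowumuakhsakh.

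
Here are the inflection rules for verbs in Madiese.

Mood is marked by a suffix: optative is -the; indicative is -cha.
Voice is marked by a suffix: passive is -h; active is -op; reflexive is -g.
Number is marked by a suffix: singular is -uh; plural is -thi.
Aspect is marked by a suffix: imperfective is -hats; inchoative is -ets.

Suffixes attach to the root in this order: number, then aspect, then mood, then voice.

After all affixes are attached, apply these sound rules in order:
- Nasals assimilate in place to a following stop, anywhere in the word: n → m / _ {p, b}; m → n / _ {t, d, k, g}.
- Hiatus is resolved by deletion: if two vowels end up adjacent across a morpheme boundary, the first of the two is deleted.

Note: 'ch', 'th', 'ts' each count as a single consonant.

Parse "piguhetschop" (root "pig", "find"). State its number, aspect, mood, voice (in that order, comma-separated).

Segment: pig-uh-ets-cha-op.
number: -uh → singular.
aspect: -ets → inchoative.
mood: -cha → indicative.
voice: -op → active.

singular, inchoative, indicative, active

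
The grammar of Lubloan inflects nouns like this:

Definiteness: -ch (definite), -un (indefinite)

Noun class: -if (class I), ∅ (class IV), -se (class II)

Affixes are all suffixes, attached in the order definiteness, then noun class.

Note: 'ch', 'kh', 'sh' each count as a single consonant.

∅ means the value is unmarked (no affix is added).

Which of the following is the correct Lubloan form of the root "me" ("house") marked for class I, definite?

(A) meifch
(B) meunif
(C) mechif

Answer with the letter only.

C

Attach definiteness definite -ch → mech.
Attach noun class class I -if → mechif.
So the correct form is mechif, option (C).
(B) meunif is wrong: it uses indefinite instead of definite for definiteness.
(A) meifch is wrong: it has the affixes in the wrong order.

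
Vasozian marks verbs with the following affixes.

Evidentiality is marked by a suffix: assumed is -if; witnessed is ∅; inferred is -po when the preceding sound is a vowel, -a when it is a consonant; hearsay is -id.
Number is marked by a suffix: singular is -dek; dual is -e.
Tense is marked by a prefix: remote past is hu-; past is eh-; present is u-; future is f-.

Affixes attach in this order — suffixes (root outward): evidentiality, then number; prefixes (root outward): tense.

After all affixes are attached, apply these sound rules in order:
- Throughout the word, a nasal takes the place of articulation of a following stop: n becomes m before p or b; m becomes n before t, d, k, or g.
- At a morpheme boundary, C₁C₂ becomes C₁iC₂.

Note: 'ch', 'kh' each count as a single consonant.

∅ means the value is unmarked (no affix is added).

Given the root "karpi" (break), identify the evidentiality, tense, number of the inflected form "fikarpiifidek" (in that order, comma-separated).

assumed, future, singular

Segment: f-karpi-if-dek.
evidentiality: -if → assumed.
tense: f- → future.
number: -dek → singular.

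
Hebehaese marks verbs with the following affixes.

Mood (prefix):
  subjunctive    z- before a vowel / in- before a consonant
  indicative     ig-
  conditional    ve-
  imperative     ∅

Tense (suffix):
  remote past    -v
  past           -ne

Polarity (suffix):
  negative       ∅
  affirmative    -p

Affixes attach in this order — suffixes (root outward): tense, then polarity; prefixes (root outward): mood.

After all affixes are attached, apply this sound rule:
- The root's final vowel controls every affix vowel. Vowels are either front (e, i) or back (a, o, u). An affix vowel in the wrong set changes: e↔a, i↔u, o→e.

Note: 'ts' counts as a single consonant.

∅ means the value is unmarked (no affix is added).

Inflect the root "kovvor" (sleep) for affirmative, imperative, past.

kovvornap

Attach tense past -ne → kovvorne.
mood = imperative: zero marking, form stays kovvorne.
Attach polarity affirmative -p → kovvornep.
Apply vowel harmony: kovvornep → kovvornap.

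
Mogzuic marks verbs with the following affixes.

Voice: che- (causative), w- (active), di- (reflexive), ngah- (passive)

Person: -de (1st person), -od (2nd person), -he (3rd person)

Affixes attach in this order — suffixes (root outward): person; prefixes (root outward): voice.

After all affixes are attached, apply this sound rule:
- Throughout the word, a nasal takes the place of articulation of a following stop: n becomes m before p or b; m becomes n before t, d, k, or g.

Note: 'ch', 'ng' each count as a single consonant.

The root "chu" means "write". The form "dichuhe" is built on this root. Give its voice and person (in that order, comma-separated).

Segment: di-chu-he.
voice: di- → reflexive.
person: -he → 3rd person.

reflexive, 3rd person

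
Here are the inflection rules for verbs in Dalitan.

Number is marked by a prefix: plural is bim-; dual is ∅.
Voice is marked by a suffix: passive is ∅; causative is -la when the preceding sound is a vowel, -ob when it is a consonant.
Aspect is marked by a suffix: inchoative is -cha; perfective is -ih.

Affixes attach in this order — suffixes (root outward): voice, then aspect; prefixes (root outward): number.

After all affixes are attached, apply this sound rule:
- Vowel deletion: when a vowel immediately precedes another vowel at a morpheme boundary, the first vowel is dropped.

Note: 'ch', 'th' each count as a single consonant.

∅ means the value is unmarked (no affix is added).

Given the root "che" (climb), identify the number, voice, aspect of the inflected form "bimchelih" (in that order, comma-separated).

Segment: bim-che-la-ih.
number: bim- → plural.
voice: -la/ob → causative.
aspect: -ih → perfective.

plural, causative, perfective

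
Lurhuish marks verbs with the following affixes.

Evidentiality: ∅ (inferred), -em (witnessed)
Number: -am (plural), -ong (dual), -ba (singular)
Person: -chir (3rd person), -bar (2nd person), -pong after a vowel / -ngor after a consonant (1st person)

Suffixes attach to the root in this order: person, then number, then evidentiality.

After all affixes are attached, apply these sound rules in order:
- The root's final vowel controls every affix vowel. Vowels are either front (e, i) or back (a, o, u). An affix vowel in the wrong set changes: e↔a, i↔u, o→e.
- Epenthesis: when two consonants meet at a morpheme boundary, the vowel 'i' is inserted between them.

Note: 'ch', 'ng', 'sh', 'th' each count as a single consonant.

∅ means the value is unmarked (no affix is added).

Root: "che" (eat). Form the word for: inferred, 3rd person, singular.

chechiribe

Attach person 3rd person -chir → chechir.
Attach number singular -ba → chechirba.
evidentiality = inferred: zero marking, form stays chechirba.
Apply vowel harmony: chechirba → chechirbe.
Apply epenthesis: chechirbe → chechiribe.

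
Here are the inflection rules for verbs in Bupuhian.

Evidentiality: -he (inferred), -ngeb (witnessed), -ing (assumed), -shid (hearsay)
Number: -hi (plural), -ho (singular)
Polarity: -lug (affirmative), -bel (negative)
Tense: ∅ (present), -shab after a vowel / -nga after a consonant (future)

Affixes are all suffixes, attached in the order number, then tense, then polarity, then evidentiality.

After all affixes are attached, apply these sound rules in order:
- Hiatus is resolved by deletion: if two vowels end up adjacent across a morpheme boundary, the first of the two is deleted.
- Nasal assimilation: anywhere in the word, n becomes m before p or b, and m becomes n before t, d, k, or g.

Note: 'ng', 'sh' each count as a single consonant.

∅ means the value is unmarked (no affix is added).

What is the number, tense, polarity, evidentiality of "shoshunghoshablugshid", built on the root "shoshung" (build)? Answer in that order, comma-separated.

Segment: shoshung-ho-shab-lug-shid.
number: -ho → singular.
tense: -shab/nga → future.
polarity: -lug → affirmative.
evidentiality: -shid → hearsay.

singular, future, affirmative, hearsay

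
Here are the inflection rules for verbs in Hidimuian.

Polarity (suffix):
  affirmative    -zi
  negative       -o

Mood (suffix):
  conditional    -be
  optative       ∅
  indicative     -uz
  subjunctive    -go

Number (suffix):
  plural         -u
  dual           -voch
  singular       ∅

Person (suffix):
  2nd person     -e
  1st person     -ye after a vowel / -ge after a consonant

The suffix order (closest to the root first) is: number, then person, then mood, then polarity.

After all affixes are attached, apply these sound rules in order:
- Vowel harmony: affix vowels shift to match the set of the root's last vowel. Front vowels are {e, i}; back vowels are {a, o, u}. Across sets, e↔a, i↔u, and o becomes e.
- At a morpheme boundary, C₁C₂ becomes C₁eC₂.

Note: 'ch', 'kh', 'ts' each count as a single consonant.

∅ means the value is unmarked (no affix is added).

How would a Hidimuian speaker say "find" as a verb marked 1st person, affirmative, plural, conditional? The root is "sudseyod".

Attach number plural -u → sudseyodu.
Attach person 1st person -ye (after vowel 'u') → sudseyoduye.
Attach mood conditional -be → sudseyoduyebe.
Attach polarity affirmative -zi → sudseyoduyebezi.
Apply vowel harmony: sudseyoduyebezi → sudseyoduyabazu.
Epenthesis: no change.

sudseyoduyabazu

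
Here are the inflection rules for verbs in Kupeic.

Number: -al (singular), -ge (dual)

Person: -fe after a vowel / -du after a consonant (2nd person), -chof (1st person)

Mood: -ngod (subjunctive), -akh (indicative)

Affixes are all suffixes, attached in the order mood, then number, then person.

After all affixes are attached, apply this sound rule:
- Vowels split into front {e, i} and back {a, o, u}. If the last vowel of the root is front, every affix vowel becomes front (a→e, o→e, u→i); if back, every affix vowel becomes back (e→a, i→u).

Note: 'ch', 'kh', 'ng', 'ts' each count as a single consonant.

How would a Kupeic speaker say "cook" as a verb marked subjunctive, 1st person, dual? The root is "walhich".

walhichngedgechef

Attach mood subjunctive -ngod → walhichngod.
Attach number dual -ge → walhichngodge.
Attach person 1st person -chof → walhichngodgechof.
Apply vowel harmony: walhichngodgechof → walhichngedgechef.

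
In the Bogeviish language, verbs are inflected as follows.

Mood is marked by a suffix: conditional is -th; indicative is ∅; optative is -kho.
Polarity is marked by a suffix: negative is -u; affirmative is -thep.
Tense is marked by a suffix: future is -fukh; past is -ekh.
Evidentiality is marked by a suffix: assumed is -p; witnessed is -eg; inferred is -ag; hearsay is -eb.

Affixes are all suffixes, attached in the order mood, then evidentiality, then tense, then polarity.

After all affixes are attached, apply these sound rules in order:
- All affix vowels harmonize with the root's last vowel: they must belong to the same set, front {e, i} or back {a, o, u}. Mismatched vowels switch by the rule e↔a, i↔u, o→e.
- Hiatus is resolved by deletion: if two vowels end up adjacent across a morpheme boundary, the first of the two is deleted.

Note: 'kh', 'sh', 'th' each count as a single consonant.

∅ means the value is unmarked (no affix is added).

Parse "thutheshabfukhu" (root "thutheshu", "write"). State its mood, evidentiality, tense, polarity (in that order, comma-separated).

indicative, hearsay, future, negative

Segment: thutheshu-eb-fukh-u.
mood: ∅ → indicative.
evidentiality: -eb → hearsay.
tense: -fukh → future.
polarity: -u → negative.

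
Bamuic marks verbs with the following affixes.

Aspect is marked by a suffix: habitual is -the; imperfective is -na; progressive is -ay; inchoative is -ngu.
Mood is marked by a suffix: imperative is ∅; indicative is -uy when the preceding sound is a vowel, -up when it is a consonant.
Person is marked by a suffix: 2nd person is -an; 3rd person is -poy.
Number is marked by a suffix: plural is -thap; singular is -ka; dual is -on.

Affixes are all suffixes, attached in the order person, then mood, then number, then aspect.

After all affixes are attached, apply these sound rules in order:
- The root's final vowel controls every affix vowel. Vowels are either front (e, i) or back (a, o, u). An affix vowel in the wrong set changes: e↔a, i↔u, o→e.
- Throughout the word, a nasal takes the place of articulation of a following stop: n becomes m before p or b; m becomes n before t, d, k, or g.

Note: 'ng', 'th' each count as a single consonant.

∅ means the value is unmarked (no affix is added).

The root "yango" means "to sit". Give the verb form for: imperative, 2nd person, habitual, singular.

Attach person 2nd person -an → yangoan.
mood = imperative: zero marking, form stays yangoan.
Attach number singular -ka → yangoanka.
Attach aspect habitual -the → yangoankathe.
Apply vowel harmony: yangoankathe → yangoankatha.
Nasal assimilation: no change.

yangoankatha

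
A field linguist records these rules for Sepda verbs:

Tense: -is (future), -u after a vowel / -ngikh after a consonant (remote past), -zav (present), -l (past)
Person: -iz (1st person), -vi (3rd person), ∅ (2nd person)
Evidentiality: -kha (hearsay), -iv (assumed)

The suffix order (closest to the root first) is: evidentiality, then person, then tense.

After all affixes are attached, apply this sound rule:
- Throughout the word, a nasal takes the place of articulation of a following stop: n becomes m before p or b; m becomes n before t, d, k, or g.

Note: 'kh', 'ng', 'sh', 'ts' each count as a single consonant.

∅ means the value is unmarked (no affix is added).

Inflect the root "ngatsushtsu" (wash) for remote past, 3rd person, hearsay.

ngatsushtsukhaviu

Attach evidentiality hearsay -kha → ngatsushtsukha.
Attach person 3rd person -vi → ngatsushtsukhavi.
Attach tense remote past -u (after vowel 'i') → ngatsushtsukhaviu.
Nasal assimilation: no change.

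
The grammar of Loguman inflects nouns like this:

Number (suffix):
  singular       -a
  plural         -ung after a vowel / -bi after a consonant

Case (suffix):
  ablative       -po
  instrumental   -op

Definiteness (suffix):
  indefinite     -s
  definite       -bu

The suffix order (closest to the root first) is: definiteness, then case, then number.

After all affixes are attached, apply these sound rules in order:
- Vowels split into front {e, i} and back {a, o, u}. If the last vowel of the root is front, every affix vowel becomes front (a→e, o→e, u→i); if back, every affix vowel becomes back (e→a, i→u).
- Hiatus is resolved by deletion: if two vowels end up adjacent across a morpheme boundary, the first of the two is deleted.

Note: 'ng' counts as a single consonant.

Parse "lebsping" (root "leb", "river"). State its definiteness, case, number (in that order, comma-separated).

Segment: leb-s-po-ung.
definiteness: -s → indefinite.
case: -po → ablative.
number: -ung/bi → plural.

indefinite, ablative, plural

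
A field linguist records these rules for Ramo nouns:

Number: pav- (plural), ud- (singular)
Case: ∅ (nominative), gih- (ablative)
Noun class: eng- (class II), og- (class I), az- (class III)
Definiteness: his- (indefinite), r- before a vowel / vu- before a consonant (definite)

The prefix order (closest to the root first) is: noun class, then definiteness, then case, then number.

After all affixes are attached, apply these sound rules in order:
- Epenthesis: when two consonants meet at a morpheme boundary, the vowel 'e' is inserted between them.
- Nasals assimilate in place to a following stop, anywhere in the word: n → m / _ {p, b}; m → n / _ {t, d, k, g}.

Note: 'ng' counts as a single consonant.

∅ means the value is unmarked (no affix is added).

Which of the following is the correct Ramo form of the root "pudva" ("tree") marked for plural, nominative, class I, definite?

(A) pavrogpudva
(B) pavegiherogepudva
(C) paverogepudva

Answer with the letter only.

C

Attach noun class class I og- → ogpudva.
Attach definiteness definite r- (before vowel 'o') → rogpudva.
case = nominative: zero marking, form stays rogpudva.
Attach number plural pav- → pavrogpudva.
Apply epenthesis: pavrogpudva → paverogepudva.
Nasal assimilation: no change.
So the correct form is paverogepudva, option (C).
(B) pavegiherogepudva is wrong: it uses ablative instead of nominative for case.
(A) pavrogpudva is wrong: it fails to apply the sound rule(s).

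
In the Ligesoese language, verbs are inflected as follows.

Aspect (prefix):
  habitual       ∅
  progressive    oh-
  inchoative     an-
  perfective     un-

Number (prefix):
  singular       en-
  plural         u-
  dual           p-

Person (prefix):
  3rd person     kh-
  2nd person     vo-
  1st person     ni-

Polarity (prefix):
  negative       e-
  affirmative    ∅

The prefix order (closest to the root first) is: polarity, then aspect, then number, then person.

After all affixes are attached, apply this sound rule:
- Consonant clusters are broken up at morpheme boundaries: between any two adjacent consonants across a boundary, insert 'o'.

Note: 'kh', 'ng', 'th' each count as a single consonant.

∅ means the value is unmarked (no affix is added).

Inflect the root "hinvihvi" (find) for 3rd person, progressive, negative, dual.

khopohehinvihvi

Attach polarity negative e- → ehinvihvi.
Attach aspect progressive oh- → ohehinvihvi.
Attach number dual p- → pohehinvihvi.
Attach person 3rd person kh- → khpohehinvihvi.
Apply epenthesis: khpohehinvihvi → khopohehinvihvi.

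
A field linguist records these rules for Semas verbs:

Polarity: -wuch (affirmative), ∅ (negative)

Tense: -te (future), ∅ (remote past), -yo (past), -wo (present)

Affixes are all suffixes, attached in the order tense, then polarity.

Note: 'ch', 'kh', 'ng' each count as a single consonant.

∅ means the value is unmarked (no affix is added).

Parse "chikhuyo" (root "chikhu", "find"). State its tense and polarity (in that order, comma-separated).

past, negative

Segment: chikhu-yo.
tense: -yo → past.
polarity: ∅ → negative.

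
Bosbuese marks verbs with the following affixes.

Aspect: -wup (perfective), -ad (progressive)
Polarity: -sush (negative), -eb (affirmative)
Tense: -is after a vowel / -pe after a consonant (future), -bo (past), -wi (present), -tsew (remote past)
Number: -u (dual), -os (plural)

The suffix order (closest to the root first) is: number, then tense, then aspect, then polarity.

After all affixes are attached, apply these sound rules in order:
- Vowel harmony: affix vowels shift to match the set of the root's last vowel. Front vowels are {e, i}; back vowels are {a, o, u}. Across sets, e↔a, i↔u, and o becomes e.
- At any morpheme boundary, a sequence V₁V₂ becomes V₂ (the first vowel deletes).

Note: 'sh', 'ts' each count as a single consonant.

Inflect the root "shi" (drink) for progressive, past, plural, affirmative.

shesbedeb

Attach number plural -os → shios.
Attach tense past -bo → shiosbo.
Attach aspect progressive -ad → shiosboad.
Attach polarity affirmative -eb → shiosboadeb.
Apply vowel harmony: shiosboadeb → shiesbeedeb.
Apply vowel deletion: shiesbeedeb → shesbedeb.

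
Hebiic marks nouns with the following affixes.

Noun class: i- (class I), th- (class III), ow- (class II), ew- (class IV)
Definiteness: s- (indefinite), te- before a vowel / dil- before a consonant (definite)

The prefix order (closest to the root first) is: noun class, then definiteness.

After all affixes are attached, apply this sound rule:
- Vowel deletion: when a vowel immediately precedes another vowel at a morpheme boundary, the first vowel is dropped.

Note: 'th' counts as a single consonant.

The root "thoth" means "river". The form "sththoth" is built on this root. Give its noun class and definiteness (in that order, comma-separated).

class III, indefinite

Segment: s-th-thoth.
noun class: th- → class III.
definiteness: s- → indefinite.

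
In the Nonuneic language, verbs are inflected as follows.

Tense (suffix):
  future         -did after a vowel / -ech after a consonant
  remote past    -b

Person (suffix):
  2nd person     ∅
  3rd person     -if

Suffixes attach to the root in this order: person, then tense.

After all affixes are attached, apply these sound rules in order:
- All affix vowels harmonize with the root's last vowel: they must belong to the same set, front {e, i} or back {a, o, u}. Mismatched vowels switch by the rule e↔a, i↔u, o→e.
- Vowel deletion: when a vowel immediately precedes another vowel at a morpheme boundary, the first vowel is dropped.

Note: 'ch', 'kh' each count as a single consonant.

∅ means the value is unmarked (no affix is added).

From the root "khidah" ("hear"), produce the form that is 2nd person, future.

khidahach

person = 2nd person: zero marking, form stays khidah.
Attach tense future -ech (after consonant 'h') → khidahech.
Apply vowel harmony: khidahech → khidahach.
Vowel deletion: no change.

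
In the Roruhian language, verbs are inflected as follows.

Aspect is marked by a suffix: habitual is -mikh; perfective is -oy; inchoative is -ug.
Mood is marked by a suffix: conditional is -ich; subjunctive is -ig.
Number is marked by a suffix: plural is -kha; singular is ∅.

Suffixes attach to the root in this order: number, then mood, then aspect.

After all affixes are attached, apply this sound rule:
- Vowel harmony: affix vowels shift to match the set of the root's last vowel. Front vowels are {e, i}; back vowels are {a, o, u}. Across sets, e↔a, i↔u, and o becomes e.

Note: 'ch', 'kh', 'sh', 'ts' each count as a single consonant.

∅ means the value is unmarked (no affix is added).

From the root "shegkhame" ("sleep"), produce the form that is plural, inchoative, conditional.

Attach number plural -kha → shegkhamekha.
Attach mood conditional -ich → shegkhamekhaich.
Attach aspect inchoative -ug → shegkhamekhaichug.
Apply vowel harmony: shegkhamekhaichug → shegkhamekheichig.

shegkhamekheichig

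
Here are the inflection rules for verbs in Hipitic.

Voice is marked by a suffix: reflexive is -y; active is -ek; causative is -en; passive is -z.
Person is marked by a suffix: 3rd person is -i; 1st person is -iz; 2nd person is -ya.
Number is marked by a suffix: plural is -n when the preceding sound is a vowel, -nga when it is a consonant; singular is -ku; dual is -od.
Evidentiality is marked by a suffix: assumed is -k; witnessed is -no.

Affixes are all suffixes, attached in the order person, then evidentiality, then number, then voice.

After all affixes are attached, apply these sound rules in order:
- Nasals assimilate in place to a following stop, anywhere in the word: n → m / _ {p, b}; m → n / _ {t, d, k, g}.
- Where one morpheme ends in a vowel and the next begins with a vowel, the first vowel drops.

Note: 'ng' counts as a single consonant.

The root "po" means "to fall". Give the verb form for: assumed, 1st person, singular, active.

Attach person 1st person -iz → poiz.
Attach evidentiality assumed -k → poizk.
Attach number singular -ku → poizkku.
Attach voice active -ek → poizkkuek.
Nasal assimilation: no change.
Apply vowel deletion: poizkkuek → pizkkek.

pizkkek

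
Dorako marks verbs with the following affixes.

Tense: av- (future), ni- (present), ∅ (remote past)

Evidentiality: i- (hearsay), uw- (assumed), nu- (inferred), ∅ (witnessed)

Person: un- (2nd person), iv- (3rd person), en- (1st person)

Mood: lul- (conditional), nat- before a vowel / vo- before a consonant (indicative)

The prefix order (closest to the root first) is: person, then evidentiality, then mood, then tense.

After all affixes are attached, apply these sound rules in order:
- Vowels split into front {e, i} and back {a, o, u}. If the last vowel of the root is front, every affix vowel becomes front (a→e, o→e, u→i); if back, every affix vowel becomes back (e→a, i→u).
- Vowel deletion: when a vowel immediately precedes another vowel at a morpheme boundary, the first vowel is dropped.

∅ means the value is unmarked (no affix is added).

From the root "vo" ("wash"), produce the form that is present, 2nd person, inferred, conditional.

Attach person 2nd person un- → unvo.
Attach evidentiality inferred nu- → nuunvo.
Attach mood conditional lul- → lulnuunvo.
Attach tense present ni- → nilulnuunvo.
Apply vowel harmony: nilulnuunvo → nululnuunvo.
Apply vowel deletion: nululnuunvo → nululnunvo.

nululnunvo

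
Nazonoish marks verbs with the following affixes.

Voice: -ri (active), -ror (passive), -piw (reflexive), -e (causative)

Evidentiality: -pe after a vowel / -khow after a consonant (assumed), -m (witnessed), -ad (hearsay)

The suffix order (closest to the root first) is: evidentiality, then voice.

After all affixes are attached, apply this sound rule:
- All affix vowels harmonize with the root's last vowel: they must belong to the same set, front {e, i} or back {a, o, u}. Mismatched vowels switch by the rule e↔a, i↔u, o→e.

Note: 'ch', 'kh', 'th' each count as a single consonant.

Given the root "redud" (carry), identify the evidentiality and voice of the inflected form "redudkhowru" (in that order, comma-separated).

assumed, active

Segment: redud-khow-ri.
evidentiality: -pe/khow → assumed.
voice: -ri → active.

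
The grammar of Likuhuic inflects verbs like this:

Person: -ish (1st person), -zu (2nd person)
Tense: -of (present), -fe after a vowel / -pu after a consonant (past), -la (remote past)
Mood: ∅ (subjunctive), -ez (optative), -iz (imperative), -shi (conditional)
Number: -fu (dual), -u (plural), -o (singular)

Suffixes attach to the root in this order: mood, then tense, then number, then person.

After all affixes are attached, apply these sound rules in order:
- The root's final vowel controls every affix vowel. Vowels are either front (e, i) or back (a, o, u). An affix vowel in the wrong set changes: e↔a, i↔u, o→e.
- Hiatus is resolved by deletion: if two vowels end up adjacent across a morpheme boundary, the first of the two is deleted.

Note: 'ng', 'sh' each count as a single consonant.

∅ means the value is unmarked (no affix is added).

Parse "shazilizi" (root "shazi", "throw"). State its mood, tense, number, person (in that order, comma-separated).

Segment: shazi-la-u-zu.
mood: ∅ → subjunctive.
tense: -la → remote past.
number: -u → plural.
person: -zu → 2nd person.

subjunctive, remote past, plural, 2nd person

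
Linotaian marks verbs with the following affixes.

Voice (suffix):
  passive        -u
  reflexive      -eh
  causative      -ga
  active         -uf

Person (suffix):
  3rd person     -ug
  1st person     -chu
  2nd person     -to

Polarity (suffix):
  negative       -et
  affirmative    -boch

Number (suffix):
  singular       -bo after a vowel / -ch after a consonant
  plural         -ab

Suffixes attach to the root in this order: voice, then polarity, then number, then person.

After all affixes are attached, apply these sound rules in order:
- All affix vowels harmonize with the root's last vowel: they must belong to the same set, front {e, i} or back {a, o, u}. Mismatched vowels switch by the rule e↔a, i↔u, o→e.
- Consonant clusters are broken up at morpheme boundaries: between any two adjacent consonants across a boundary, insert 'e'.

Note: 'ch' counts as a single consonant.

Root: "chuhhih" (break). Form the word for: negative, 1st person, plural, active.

chuhhihifetebechi

Attach voice active -uf → chuhhihuf.
Attach polarity negative -et → chuhhihufet.
Attach number plural -ab → chuhhihufetab.
Attach person 1st person -chu → chuhhihufetabchu.
Apply vowel harmony: chuhhihufetabchu → chuhhihifetebchi.
Apply epenthesis: chuhhihifetebchi → chuhhihifetebechi.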